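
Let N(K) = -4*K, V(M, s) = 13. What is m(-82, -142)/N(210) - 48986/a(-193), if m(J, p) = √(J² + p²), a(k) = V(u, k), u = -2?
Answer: -48986/13 - √6722/420 ≈ -3768.3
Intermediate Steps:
a(k) = 13
m(-82, -142)/N(210) - 48986/a(-193) = √((-82)² + (-142)²)/((-4*210)) - 48986/13 = √(6724 + 20164)/(-840) - 48986*1/13 = √26888*(-1/840) - 48986/13 = (2*√6722)*(-1/840) - 48986/13 = -√6722/420 - 48986/13 = -48986/13 - √6722/420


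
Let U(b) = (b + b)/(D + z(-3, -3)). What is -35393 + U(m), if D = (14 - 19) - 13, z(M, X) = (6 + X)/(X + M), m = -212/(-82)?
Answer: -53691605/1517 ≈ -35393.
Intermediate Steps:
m = 106/41 (m = -212*(-1/82) = 106/41 ≈ 2.5854)
z(M, X) = (6 + X)/(M + X)
D = -18 (D = -5 - 13 = -18)
U(b) = -4*b/37 (U(b) = (b + b)/(-18 + (6 - 3)/(-3 - 3)) = (2*b)/(-18 + 3/(-6)) = (2*b)/(-18 - ⅙*3) = (2*b)/(-18 - ½) = (2*b)/(-37/2) = (2*b)*(-2/37) = -4*b/37)
-35393 + U(m) = -35393 - 4/37*106/41 = -35393 - 424/1517 = -53691605/1517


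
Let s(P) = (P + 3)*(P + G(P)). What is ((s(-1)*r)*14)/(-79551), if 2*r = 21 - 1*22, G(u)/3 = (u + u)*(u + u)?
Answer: 154/79551 ≈ 0.0019359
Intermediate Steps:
G(u) = 12*u**2 (G(u) = 3*((u + u)*(u + u)) = 3*((2*u)*(2*u)) = 3*(4*u**2) = 12*u**2)
s(P) = (3 + P)*(P + 12*P**2) (s(P) = (P + 3)*(P + 12*P**2) = (3 + P)*(P + 12*P**2))
r = -1/2 (r = (21 - 1*22)/2 = (21 - 22)/2 = (1/2)*(-1) = -1/2 ≈ -0.50000)
((s(-1)*r)*14)/(-79551) = ((-(3 + 12*(-1)**2 + 37*(-1))*(-1/2))*14)/(-79551) = ((-(3 + 12*1 - 37)*(-1/2))*14)*(-1/79551) = ((-(3 + 12 - 37)*(-1/2))*14)*(-1/79551) = ((-1*(-22)*(-1/2))*14)*(-1/79551) = ((22*(-1/2))*14)*(-1/79551) = -11*14*(-1/79551) = -154*(-1/79551) = 154/79551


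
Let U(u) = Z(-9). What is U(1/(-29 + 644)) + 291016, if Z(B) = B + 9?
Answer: 291016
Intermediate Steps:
Z(B) = 9 + B
U(u) = 0 (U(u) = 9 - 9 = 0)
U(1/(-29 + 644)) + 291016 = 0 + 291016 = 291016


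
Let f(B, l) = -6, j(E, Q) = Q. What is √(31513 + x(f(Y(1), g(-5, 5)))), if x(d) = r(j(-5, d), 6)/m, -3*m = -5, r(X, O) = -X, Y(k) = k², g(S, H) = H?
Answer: √787915/5 ≈ 177.53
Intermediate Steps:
m = 5/3 (m = -⅓*(-5) = 5/3 ≈ 1.6667)
x(d) = -3*d/5 (x(d) = (-d)/(5/3) = -d*(⅗) = -3*d/5)
√(31513 + x(f(Y(1), g(-5, 5)))) = √(31513 - ⅗*(-6)) = √(31513 + 18/5) = √(157583/5) = √787915/5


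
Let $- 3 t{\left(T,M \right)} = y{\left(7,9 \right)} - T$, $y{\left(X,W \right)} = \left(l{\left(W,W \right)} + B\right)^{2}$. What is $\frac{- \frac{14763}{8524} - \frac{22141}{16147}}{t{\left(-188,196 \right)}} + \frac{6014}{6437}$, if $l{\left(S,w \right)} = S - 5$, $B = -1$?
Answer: $\frac{171314453476219}{174536001199492} \approx 0.98154$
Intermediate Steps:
$l{\left(S,w \right)} = -5 + S$ ($l{\left(S,w \right)} = S - 5 = -5 + S$)
$y{\left(X,W \right)} = \left(-6 + W\right)^{2}$ ($y{\left(X,W \right)} = \left(\left(-5 + W\right) - 1\right)^{2} = \left(-6 + W\right)^{2}$)
$t{\left(T,M \right)} = -3 + \frac{T}{3}$ ($t{\left(T,M \right)} = - \frac{\left(-6 + 9\right)^{2} - T}{3} = - \frac{3^{2} - T}{3} = - \frac{9 - T}{3} = -3 + \frac{T}{3}$)
$\frac{- \frac{14763}{8524} - \frac{22141}{16147}}{t{\left(-188,196 \right)}} + \frac{6014}{6437} = \frac{- \frac{14763}{8524} - \frac{22141}{16147}}{-3 + \frac{1}{3} \left(-188\right)} + \frac{6014}{6437} = \frac{\left(-14763\right) \frac{1}{8524} - \frac{22141}{16147}}{-3 - \frac{188}{3}} + 6014 \cdot \frac{1}{6437} = \frac{- \frac{14763}{8524} - \frac{22141}{16147}}{- \frac{197}{3}} + \frac{6014}{6437} = \left(- \frac{427108045}{137637028}\right) \left(- \frac{3}{197}\right) + \frac{6014}{6437} = \frac{1281324135}{27114494516} + \frac{6014}{6437} = \frac{171314453476219}{174536001199492}$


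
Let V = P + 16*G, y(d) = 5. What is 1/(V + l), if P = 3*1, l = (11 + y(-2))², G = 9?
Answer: 1/403 ≈ 0.0024814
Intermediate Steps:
l = 256 (l = (11 + 5)² = 16² = 256)
P = 3
V = 147 (V = 3 + 16*9 = 3 + 144 = 147)
1/(V + l) = 1/(147 + 256) = 1/403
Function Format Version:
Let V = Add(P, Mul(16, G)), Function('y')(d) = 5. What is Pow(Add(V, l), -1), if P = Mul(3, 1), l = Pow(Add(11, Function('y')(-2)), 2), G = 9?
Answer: Rational(1, 403) ≈ 0.0024814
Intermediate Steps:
l = 256 (l = Pow(Add(11, 5), 2) = Pow(16, 2) = 256)
P = 3
V = 147 (V = Add(3, Mul(16, 9)) = Add(3, 144) = 147)
Pow(Add(V, l), -1) = Pow(Add(147, 256), -1) = Pow(403, -1) = Rational(1, 403)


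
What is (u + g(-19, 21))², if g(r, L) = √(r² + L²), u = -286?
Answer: (286 - √802)² ≈ 66399.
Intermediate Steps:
g(r, L) = √(L² + r²)
(u + g(-19, 21))² = (-286 + √(21² + (-19)²))² = (-286 + √(441 + 361))² = (-286 + √802)²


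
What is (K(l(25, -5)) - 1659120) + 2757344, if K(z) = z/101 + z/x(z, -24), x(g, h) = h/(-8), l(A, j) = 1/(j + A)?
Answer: 1663809386/1515 ≈ 1.0982e+6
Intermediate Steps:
l(A, j) = 1/(A + j)
x(g, h) = -h/8 (x(g, h) = h*(-⅛) = -h/8)
K(z) = 104*z/303 (K(z) = z/101 + z/((-⅛*(-24))) = z*(1/101) + z/3 = z/101 + z*(⅓) = z/101 + z/3 = 104*z/303)
(K(l(25, -5)) - 1659120) + 2757344 = (104/(303*(25 - 5)) - 1659120) + 2757344 = ((104/303)/20 - 1659120) + 2757344 = ((104/303)*(1/20) - 1659120) + 2757344 = (26/1515 - 1659120) + 2757344 = -2513566774/1515 + 2757344 = 1663809386/1515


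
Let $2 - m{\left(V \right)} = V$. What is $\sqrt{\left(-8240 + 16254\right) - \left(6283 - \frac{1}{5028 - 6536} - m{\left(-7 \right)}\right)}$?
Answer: $\frac{\sqrt{989217463}}{754} \approx 41.713$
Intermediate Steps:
$m{\left(V \right)} = 2 - V$
$\sqrt{\left(-8240 + 16254\right) - \left(6283 - \frac{1}{5028 - 6536} - m{\left(-7 \right)}\right)} = \sqrt{\left(-8240 + 16254\right) + \left(\left(\frac{1}{5028 - 6536} - 6283\right) + \left(2 - -7\right)\right)} = \sqrt{8014 + \left(\left(\frac{1}{-1508} - 6283\right) + \left(2 + 7\right)\right)} = \sqrt{8014 + \left(\left(- \frac{1}{1508} - 6283\right) + 9\right)} = \sqrt{8014 + \left(- \frac{9474765}{1508} + 9\right)} = \sqrt{8014 - \frac{9461193}{1508}} = \sqrt{\frac{2623919}{1508}} = \frac{\sqrt{989217463}}{754}$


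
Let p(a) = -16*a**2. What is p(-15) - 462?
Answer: -4062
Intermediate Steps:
p(-15) - 462 = -16*(-15)**2 - 462 = -16*225 - 462 = -3600 - 462 = -4062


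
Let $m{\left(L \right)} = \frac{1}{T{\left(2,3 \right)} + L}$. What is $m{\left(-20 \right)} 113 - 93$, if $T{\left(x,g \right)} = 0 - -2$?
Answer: $- \frac{1787}{18} \approx -99.278$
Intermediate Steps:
$T{\left(x,g \right)} = 2$ ($T{\left(x,g \right)} = 0 + 2 = 2$)
$m{\left(L \right)} = \frac{1}{2 + L}$
$m{\left(-20 \right)} 113 - 93 = \frac{1}{2 - 20} \cdot 113 - 93 = \frac{1}{-18} \cdot 113 - 93 = \left(- \frac{1}{18}\right) 113 - 93 = - \frac{113}{18} - 93 = - \frac{1787}{18}$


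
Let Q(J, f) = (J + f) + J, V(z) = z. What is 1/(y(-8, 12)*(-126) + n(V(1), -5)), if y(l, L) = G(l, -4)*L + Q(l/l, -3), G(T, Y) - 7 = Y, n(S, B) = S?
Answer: -1/4409 ≈ -0.00022681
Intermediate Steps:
G(T, Y) = 7 + Y
Q(J, f) = f + 2*J
y(l, L) = -1 + 3*L (y(l, L) = (7 - 4)*L + (-3 + 2*(l/l)) = 3*L + (-3 + 2*1) = 3*L + (-3 + 2) = 3*L - 1 = -1 + 3*L)
1/(y(-8, 12)*(-126) + n(V(1), -5)) = 1/((-1 + 3*12)*(-126) + 1) = 1/((-1 + 36)*(-126) + 1) = 1/(35*(-126) + 1) = 1/(-4410 + 1) = 1/(-4409) = -1/4409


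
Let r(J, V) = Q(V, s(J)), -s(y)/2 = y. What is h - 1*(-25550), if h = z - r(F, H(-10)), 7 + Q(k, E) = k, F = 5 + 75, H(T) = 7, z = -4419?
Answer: 21131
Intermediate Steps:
s(y) = -2*y
F = 80
Q(k, E) = -7 + k
r(J, V) = -7 + V
h = -4419 (h = -4419 - (-7 + 7) = -4419 - 1*0 = -4419 + 0 = -4419)
h - 1*(-25550) = -4419 - 1*(-25550) = -4419 + 25550 = 21131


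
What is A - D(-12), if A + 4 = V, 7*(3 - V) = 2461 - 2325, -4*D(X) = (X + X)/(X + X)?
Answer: -565/28 ≈ -20.179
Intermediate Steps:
D(X) = -¼ (D(X) = -(X + X)/(4*(X + X)) = -2*X/(4*(2*X)) = -2*X*1/(2*X)/4 = -¼*1 = -¼)
V = -115/7 (V = 3 - (2461 - 2325)/7 = 3 - ⅐*136 = 3 - 136/7 = -115/7 ≈ -16.429)
A = -143/7 (A = -4 - 115/7 = -143/7 ≈ -20.429)
A - D(-12) = -143/7 - 1*(-¼) = -143/7 + ¼ = -565/28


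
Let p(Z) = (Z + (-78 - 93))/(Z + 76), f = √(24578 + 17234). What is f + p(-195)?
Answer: 366/119 + 2*√10453 ≈ 207.56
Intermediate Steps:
f = 2*√10453 (f = √41812 = 2*√10453 ≈ 204.48)
p(Z) = (-171 + Z)/(76 + Z) (p(Z) = (Z - 171)/(76 + Z) = (-171 + Z)/(76 + Z))
f + p(-195) = 2*√10453 + (-171 - 195)/(76 - 195) = 2*√10453 - 366/(-119) = 2*√10453 - 1/119*(-366) = 2*√10453 + 366/119 = 366/119 + 2*√10453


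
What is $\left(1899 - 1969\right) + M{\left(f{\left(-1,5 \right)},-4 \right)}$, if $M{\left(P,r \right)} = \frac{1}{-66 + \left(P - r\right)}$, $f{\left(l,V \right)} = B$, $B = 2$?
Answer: $- \frac{4201}{60} \approx -70.017$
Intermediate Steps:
$f{\left(l,V \right)} = 2$
$M{\left(P,r \right)} = \frac{1}{-66 + P - r}$
$\left(1899 - 1969\right) + M{\left(f{\left(-1,5 \right)},-4 \right)} = \left(1899 - 1969\right) - \frac{1}{66 - 4 - 2} = -70 - \frac{1}{66 - 4 - 2} = -70 - \frac{1}{60} = - \frac{4201}{60}$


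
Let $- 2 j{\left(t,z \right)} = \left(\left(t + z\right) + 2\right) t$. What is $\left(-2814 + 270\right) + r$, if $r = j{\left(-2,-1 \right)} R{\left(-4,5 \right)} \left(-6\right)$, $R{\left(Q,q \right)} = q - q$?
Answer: $-2544$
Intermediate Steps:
$R{\left(Q,q \right)} = 0$
$j{\left(t,z \right)} = - \frac{t \left(2 + t + z\right)}{2}$ ($j{\left(t,z \right)} = - \frac{\left(\left(t + z\right) + 2\right) t}{2} = - \frac{\left(2 + t + z\right) t}{2} = - \frac{t \left(2 + t + z\right)}{2}$)
$r = 0$ ($r = \left(- \frac{1}{2}\right) \left(-2\right) \left(2 - 2 - 1\right) 0 \left(-6\right) = \left(- \frac{1}{2}\right) \left(-2\right) \left(-1\right) 0 \left(-6\right) = \left(-1\right) 0 \left(-6\right) = 0 \left(-6\right) = 0$)
$\left(-2814 + 270\right) + r = \left(-2814 + 270\right) + 0 = -2544 + 0 = -2544$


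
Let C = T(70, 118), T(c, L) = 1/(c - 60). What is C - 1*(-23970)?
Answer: 239701/10 ≈ 23970.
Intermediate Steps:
T(c, L) = 1/(-60 + c)
C = ⅒ (C = 1/(-60 + 70) = 1/10 = ⅒ ≈ 0.10000)
C - 1*(-23970) = ⅒ - 1*(-23970) = ⅒ + 23970 = 239701/10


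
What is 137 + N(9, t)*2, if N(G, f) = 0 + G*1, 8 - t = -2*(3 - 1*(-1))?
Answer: 155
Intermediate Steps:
t = 16 (t = 8 - (-2)*(3 - 1*(-1)) = 8 - (-2)*(3 + 1) = 8 - (-2)*4 = 8 - 1*(-8) = 8 + 8 = 16)
N(G, f) = G (N(G, f) = 0 + G = G)
137 + N(9, t)*2 = 137 + 9*2 = 137 + 18 = 155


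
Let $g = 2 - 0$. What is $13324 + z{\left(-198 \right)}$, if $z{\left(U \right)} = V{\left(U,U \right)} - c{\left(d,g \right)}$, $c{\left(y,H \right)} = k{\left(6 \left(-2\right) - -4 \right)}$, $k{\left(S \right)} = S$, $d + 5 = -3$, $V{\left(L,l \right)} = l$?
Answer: $13134$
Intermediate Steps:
$d = -8$ ($d = -5 - 3 = -8$)
$g = 2$ ($g = 2 + 0 = 2$)
$c{\left(y,H \right)} = -8$ ($c{\left(y,H \right)} = 6 \left(-2\right) - -4 = -12 + 4 = -8$)
$z{\left(U \right)} = 8 + U$ ($z{\left(U \right)} = U - -8 = U + 8 = 8 + U$)
$13324 + z{\left(-198 \right)} = 13324 + \left(8 - 198\right) = 13324 - 190 = 13134$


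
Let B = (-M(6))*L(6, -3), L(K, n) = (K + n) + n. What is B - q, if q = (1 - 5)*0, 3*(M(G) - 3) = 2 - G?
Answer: 0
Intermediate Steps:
M(G) = 11/3 - G/3 (M(G) = 3 + (2 - G)/3 = 3 + (2/3 - G/3) = 11/3 - G/3)
q = 0 (q = -4*0 = 0)
L(K, n) = K + 2*n
B = 0 (B = (-(11/3 - 1/3*6))*(6 + 2*(-3)) = (-(11/3 - 2))*(6 - 6) = -1*5/3*0 = -5/3*0 = 0)
B - q = 0 - 1*0 = 0 + 0 = 0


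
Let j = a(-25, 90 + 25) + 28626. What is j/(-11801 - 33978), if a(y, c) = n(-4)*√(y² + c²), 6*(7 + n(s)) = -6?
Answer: -28626/45779 + 40*√554/45779 ≈ -0.60474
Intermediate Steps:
n(s) = -8 (n(s) = -7 + (⅙)*(-6) = -7 - 1 = -8)
a(y, c) = -8*√(c² + y²) (a(y, c) = -8*√(y² + c²) = -8*√(c² + y²))
j = 28626 - 40*√554 (j = -8*√((90 + 25)² + (-25)²) + 28626 = -8*√(115² + 625) + 28626 = -8*√(13225 + 625) + 28626 = -40*√554 + 28626 = 28626 - 40*√554 ≈ 27685.)
j/(-11801 - 33978) = (28626 - 40*√554)/(-11801 - 33978) = (28626 - 40*√554)/(-45779) = (28626 - 40*√554)*(-1/45779) = -28626/45779 + 40*√554/45779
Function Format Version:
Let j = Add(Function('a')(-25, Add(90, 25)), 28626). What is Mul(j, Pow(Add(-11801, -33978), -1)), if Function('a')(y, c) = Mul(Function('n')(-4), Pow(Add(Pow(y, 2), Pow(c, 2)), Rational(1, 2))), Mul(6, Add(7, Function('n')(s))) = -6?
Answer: Add(Rational(-28626, 45779), Mul(Rational(40, 45779), Pow(554, Rational(1, 2)))) ≈ -0.60474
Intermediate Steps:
Function('n')(s) = -8 (Function('n')(s) = Add(-7, Mul(Rational(1, 6), -6)) = Add(-7, -1) = -8)
Function('a')(y, c) = Mul(-8, Pow(Add(Pow(c, 2), Pow(y, 2)), Rational(1, 2))) (Function('a')(y, c) = Mul(-8, Pow(Add(Pow(y, 2), Pow(c, 2)), Rational(1, 2))) = Mul(-8, Pow(Add(Pow(c, 2), Pow(y, 2)), Rational(1, 2))))
j = Add(28626, Mul(-40, Pow(554, Rational(1, 2)))) (j = Add(Mul(-8, Pow(Add(Pow(Add(90, 25), 2), Pow(-25, 2)), Rational(1, 2))), 28626) = Add(Mul(-8, Pow(Add(Pow(115, 2), 625), Rational(1, 2))), 28626) = Add(Mul(-8, Pow(Add(13225, 625), Rational(1, 2))), 28626) = Add(Mul(-8, Pow(13850, Rational(1, 2))), 28626) = Add(Mul(-8, Mul(5, Pow(554, Rational(1, 2)))), 28626) = Add(Mul(-40, Pow(554, Rational(1, 2))), 28626) = Add(28626, Mul(-40, Pow(554, Rational(1, 2)))) ≈ 27685.)
Mul(j, Pow(Add(-11801, -33978), -1)) = Mul(Add(28626, Mul(-40, Pow(554, Rational(1, 2)))), Pow(Add(-11801, -33978), -1)) = Mul(Add(28626, Mul(-40, Pow(554, Rational(1, 2)))), Pow(-45779, -1)) = Mul(Add(28626, Mul(-40, Pow(554, Rational(1, 2)))), Rational(-1, 45779)) = Add(Rational(-28626, 45779), Mul(Rational(40, 45779), Pow(554, Rational(1, 2))))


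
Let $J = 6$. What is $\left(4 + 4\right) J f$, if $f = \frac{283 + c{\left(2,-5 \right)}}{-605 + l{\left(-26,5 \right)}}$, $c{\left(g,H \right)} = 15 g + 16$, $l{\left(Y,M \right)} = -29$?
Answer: $- \frac{7896}{317} \approx -24.909$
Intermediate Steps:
$c{\left(g,H \right)} = 16 + 15 g$
$f = - \frac{329}{634}$ ($f = \frac{283 + \left(16 + 15 \cdot 2\right)}{-605 - 29} = \frac{283 + \left(16 + 30\right)}{-634} = \left(283 + 46\right) \left(- \frac{1}{634}\right) = 329 \left(- \frac{1}{634}\right) = - \frac{329}{634} \approx -0.51893$)
$\left(4 + 4\right) J f = \left(4 + 4\right) 6 \left(- \frac{329}{634}\right) = 8 \cdot 6 \left(- \frac{329}{634}\right) = 48 \left(- \frac{329}{634}\right) = - \frac{7896}{317}$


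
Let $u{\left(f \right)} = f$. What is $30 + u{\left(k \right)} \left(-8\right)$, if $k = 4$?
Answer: $-2$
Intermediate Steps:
$30 + u{\left(k \right)} \left(-8\right) = 30 + 4 \left(-8\right) = 30 - 32 = -2$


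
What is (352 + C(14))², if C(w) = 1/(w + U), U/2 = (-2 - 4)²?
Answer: 916454529/7396 ≈ 1.2391e+5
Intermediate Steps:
U = 72 (U = 2*(-2 - 4)² = 2*(-6)² = 2*36 = 72)
C(w) = 1/(72 + w) (C(w) = 1/(w + 72) = 1/(72 + w))
(352 + C(14))² = (352 + 1/(72 + 14))² = (352 + 1/86)² = (30273/86)² = 916454529/7396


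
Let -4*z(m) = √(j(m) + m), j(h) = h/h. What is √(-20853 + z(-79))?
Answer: √(-83412 - I*√78)/2 ≈ 0.0076449 - 144.41*I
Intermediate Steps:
j(h) = 1
z(m) = -√(1 + m)/4
√(-20853 + z(-79)) = √(-20853 - √(1 - 79)/4) = √(-20853 - I*√78/4)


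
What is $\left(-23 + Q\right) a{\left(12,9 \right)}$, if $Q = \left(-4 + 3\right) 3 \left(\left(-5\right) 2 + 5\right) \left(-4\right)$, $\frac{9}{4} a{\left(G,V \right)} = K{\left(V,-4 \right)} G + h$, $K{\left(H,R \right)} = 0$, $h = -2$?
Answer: $\frac{664}{9} \approx 73.778$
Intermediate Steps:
$a{\left(G,V \right)} = - \frac{8}{9}$ ($a{\left(G,V \right)} = \frac{4 \left(0 G - 2\right)}{9} = \frac{4 \left(0 - 2\right)}{9} = \frac{4}{9} \left(-2\right) = - \frac{8}{9}$)
$Q = -60$ ($Q = \left(-1\right) 3 \left(-10 + 5\right) \left(-4\right) = \left(-3\right) \left(-5\right) \left(-4\right) = 15 \left(-4\right) = -60$)
$\left(-23 + Q\right) a{\left(12,9 \right)} = \left(-23 - 60\right) \left(- \frac{8}{9}\right) = \left(-83\right) \left(- \frac{8}{9}\right) = \frac{664}{9}$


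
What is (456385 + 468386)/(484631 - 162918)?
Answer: 924771/321713 ≈ 2.8745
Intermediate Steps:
(456385 + 468386)/(484631 - 162918) = 924771/321713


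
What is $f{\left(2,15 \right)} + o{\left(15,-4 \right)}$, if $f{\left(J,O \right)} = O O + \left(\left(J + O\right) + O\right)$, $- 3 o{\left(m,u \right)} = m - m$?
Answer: $257$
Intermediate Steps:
$o{\left(m,u \right)} = 0$ ($o{\left(m,u \right)} = - \frac{m - m}{3} = \left(- \frac{1}{3}\right) 0 = 0$)
$f{\left(J,O \right)} = J + O^{2} + 2 O$ ($f{\left(J,O \right)} = O^{2} + \left(J + 2 O\right) = J + O^{2} + 2 O$)
$f{\left(2,15 \right)} + o{\left(15,-4 \right)} = \left(2 + 15^{2} + 2 \cdot 15\right) + 0 = \left(2 + 225 + 30\right) + 0 = 257 + 0 = 257$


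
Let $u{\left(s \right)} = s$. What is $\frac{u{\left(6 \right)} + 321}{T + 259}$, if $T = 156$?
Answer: $\frac{327}{415} \approx 0.78795$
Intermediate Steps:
$\frac{u{\left(6 \right)} + 321}{T + 259} = \frac{6 + 321}{156 + 259} = \frac{327}{415}$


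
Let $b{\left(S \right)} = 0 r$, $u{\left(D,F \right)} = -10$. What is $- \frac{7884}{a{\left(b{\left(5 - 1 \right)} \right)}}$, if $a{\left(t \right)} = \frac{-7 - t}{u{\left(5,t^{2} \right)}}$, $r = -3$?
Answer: $- \frac{78840}{7} \approx -11263.0$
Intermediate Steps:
$b{\left(S \right)} = 0$ ($b{\left(S \right)} = 0 \left(-3\right) = 0$)
$a{\left(t \right)} = \frac{7}{10} + \frac{t}{10}$ ($a{\left(t \right)} = \frac{-7 - t}{-10} = \left(-7 - t\right) \left(- \frac{1}{10}\right) = \frac{7}{10} + \frac{t}{10}$)
$- \frac{7884}{a{\left(b{\left(5 - 1 \right)} \right)}} = - \frac{7884}{\frac{7}{10} + \frac{1}{10} \cdot 0} = - \frac{7884}{\frac{7}{10} + 0} = - \frac{7884}{\frac{7}{10}} = \left(-7884\right) \frac{10}{7} = - \frac{78840}{7}$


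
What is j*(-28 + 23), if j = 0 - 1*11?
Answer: 55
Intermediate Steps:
j = -11 (j = 0 - 11 = -11)
j*(-28 + 23) = -11*(-28 + 23) = -11*(-5) = 55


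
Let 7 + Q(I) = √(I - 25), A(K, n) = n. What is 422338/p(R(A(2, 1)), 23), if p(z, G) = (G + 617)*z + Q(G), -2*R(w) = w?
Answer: -138104526/106931 - 422338*I*√2/106931 ≈ -1291.5 - 5.5856*I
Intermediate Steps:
Q(I) = -7 + √(-25 + I) (Q(I) = -7 + √(I - 25) = -7 + √(-25 + I))
R(w) = -w/2
p(z, G) = -7 + √(-25 + G) + z*(617 + G) (p(z, G) = (G + 617)*z + (-7 + √(-25 + G)) = (617 + G)*z + (-7 + √(-25 + G)) = z*(617 + G) + (-7 + √(-25 + G)) = -7 + √(-25 + G) + z*(617 + G))
422338/p(R(A(2, 1)), 23) = 422338/(-7 + √(-25 + 23) + 617*(-½*1) + 23*(-½*1)) = 422338/(-7 + √(-2) + 617*(-½) + 23*(-½)) = 422338/(-7 + I*√2 - 617/2 - 23/2) = 422338/(-327 + I*√2)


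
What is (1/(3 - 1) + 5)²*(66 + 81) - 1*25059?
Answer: -82449/4 ≈ -20612.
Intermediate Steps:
(1/(3 - 1) + 5)²*(66 + 81) - 1*25059 = (1/2 + 5)²*147 - 25059 = (½ + 5)²*147 - 25059 = (11/2)²*147 - 25059 = (121/4)*147 - 25059 = 17787/4 - 25059 = -82449/4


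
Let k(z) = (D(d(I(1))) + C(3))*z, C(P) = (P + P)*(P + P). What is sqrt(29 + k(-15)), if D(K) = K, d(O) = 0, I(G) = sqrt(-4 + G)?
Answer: I*sqrt(511) ≈ 22.605*I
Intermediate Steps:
C(P) = 4*P**2 (C(P) = (2*P)*(2*P) = 4*P**2)
k(z) = 36*z (k(z) = (0 + 4*3**2)*z = (0 + 4*9)*z = (0 + 36)*z = 36*z)
sqrt(29 + k(-15)) = sqrt(29 + 36*(-15)) = sqrt(29 - 540) = sqrt(-511) = I*sqrt(511)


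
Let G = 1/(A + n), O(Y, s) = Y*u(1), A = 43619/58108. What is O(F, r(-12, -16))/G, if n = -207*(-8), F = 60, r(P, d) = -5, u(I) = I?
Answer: 1444057005/14527 ≈ 99405.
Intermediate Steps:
A = 43619/58108 (A = 43619*(1/58108) = 43619/58108 ≈ 0.75065)
O(Y, s) = Y (O(Y, s) = Y*1 = Y)
n = 1656
G = 58108/96270467 (G = 1/(43619/58108 + 1656) = 1/(96270467/58108) = 58108/96270467 ≈ 0.00060359)
O(F, r(-12, -16))/G = 60/(58108/96270467) = 60*(96270467/58108) = 1444057005/14527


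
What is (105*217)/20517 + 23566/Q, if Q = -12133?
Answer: -9859677/11853941 ≈ -0.83176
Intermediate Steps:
(105*217)/20517 + 23566/Q = (105*217)/20517 + 23566/(-12133) = 22785*(1/20517) + 23566*(-1/12133) = 1085/977 - 23566/12133 = -9859677/11853941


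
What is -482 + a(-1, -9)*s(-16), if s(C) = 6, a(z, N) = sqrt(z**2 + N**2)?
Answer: -482 + 6*sqrt(82) ≈ -427.67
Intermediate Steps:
a(z, N) = sqrt(N**2 + z**2)
-482 + a(-1, -9)*s(-16) = -482 + sqrt((-9)**2 + (-1)**2)*6 = -482 + sqrt(81 + 1)*6 = -482 + sqrt(82)*6 = -482 + 6*sqrt(82)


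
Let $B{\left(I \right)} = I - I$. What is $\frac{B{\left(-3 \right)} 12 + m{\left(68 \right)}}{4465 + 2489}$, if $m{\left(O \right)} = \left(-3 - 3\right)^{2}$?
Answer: $\frac{6}{1159} \approx 0.0051769$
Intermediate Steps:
$m{\left(O \right)} = 36$ ($m{\left(O \right)} = \left(-6\right)^{2} = 36$)
$B{\left(I \right)} = 0$
$\frac{B{\left(-3 \right)} 12 + m{\left(68 \right)}}{4465 + 2489} = \frac{0 \cdot 12 + 36}{4465 + 2489} = \frac{0 + 36}{6954} = 36 \cdot \frac{1}{6954} = \frac{6}{1159}$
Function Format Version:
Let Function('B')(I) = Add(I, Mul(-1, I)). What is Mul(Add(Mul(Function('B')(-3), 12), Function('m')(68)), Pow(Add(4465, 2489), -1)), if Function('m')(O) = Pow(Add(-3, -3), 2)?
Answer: Rational(6, 1159) ≈ 0.0051769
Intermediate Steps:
Function('m')(O) = 36 (Function('m')(O) = Pow(-6, 2) = 36)
Function('B')(I) = 0
Mul(Add(Mul(Function('B')(-3), 12), Function('m')(68)), Pow(Add(4465, 2489), -1)) = Mul(Add(Mul(0, 12), 36), Pow(Add(4465, 2489), -1)) = Mul(Add(0, 36), Pow(6954, -1)) = Mul(36, Rational(1, 6954)) = Rational(6, 1159)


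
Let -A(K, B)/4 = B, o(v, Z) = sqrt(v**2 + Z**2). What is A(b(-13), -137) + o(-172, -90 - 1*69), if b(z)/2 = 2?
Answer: 548 + sqrt(54865) ≈ 782.23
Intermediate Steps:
o(v, Z) = sqrt(Z**2 + v**2)
b(z) = 4 (b(z) = 2*2 = 4)
A(K, B) = -4*B
A(b(-13), -137) + o(-172, -90 - 1*69) = -4*(-137) + sqrt((-90 - 1*69)**2 + (-172)**2) = 548 + sqrt((-90 - 69)**2 + 29584) = 548 + sqrt((-159)**2 + 29584) = 548 + sqrt(25281 + 29584) = 548 + sqrt(54865)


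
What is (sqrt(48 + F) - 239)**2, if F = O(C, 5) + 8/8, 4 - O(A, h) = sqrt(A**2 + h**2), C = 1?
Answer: (239 - sqrt(53 - sqrt(26)))**2 ≈ 53861.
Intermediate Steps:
O(A, h) = 4 - sqrt(A**2 + h**2)
F = 5 - sqrt(26) (F = (4 - sqrt(1**2 + 5**2)) + 8/8 = (4 - sqrt(1 + 25)) + (1/8)*8 = (4 - sqrt(26)) + 1 = 5 - sqrt(26) ≈ -0.099020)
(sqrt(48 + F) - 239)**2 = (sqrt(48 + (5 - sqrt(26))) - 239)**2 = (sqrt(53 - sqrt(26)) - 239)**2 = (-239 + sqrt(53 - sqrt(26)))**2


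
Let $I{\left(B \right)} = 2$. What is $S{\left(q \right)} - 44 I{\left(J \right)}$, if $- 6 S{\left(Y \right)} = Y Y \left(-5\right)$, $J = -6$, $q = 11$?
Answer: $\frac{77}{6} \approx 12.833$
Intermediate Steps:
$S{\left(Y \right)} = \frac{5 Y^{2}}{6}$ ($S{\left(Y \right)} = - \frac{Y Y \left(-5\right)}{6} = - \frac{Y^{2} \left(-5\right)}{6} = - \frac{\left(-5\right) Y^{2}}{6} = \frac{5 Y^{2}}{6}$)
$S{\left(q \right)} - 44 I{\left(J \right)} = \frac{5 \cdot 11^{2}}{6} - 88 = \frac{5}{6} \cdot 121 - 88 = \frac{605}{6} - 88 = \frac{77}{6}$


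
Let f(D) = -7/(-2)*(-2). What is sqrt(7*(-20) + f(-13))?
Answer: 7*I*sqrt(3) ≈ 12.124*I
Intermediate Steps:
f(D) = -7 (f(D) = -7*(-1/2)*(-2) = (7/2)*(-2) = -7)
sqrt(7*(-20) + f(-13)) = sqrt(7*(-20) - 7) = sqrt(-140 - 7) = sqrt(-147) = 7*I*sqrt(3)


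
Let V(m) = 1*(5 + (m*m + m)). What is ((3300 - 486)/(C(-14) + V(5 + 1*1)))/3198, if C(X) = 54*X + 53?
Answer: -469/349648 ≈ -0.0013413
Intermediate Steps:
C(X) = 53 + 54*X
V(m) = 5 + m + m² (V(m) = 1*(5 + (m² + m)) = 1*(5 + (m + m²)) = 1*(5 + m + m²) = 5 + m + m²)
((3300 - 486)/(C(-14) + V(5 + 1*1)))/3198 = ((3300 - 486)/((53 + 54*(-14)) + (5 + (5 + 1*1) + (5 + 1*1)²)))/3198 = (2814/((53 - 756) + (5 + (5 + 1) + (5 + 1)²)))*(1/3198) = (2814/(-703 + (5 + 6 + 6²)))*(1/3198) = (2814/(-703 + (5 + 6 + 36)))*(1/3198) = (2814/(-703 + 47))*(1/3198) = (2814/(-656))*(1/3198) = (2814*(-1/656))*(1/3198) = -1407/328*1/3198 = -469/349648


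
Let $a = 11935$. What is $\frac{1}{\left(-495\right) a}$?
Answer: $- \frac{1}{5907825} \approx -1.6927 \cdot 10^{-7}$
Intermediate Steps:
$\frac{1}{\left(-495\right) a} = \frac{1}{\left(-495\right) 11935} = \frac{1}{-5907825} = - \frac{1}{5907825}$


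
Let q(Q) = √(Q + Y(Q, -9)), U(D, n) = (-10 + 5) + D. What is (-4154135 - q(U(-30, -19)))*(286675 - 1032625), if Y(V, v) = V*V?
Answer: 3098777003250 + 745950*√1190 ≈ 3.0988e+12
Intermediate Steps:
U(D, n) = -5 + D
Y(V, v) = V²
q(Q) = √(Q + Q²)
(-4154135 - q(U(-30, -19)))*(286675 - 1032625) = (-4154135 - √((-5 - 30)*(1 + (-5 - 30))))*(286675 - 1032625) = (-4154135 - √(-35*(1 - 35)))*(-745950) = (-4154135 - √(-35*(-34)))*(-745950) = (-4154135 - √1190)*(-745950) = 3098777003250 + 745950*√1190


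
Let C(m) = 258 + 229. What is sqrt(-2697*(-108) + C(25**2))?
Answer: sqrt(291763) ≈ 540.15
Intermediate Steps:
C(m) = 487
sqrt(-2697*(-108) + C(25**2)) = sqrt(-2697*(-108) + 487) = sqrt(291276 + 487) = sqrt(291763)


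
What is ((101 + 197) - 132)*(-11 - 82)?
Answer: -15438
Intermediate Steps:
((101 + 197) - 132)*(-11 - 82) = (298 - 132)*(-93) = 166*(-93) = -15438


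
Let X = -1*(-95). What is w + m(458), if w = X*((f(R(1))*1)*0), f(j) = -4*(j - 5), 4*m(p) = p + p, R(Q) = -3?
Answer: 229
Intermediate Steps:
m(p) = p/2 (m(p) = (p + p)/4 = (2*p)/4 = p/2)
f(j) = 20 - 4*j (f(j) = -4*(-5 + j) = 20 - 4*j)
X = 95
w = 0 (w = 95*(((20 - 4*(-3))*1)*0) = 95*(((20 + 12)*1)*0) = 95*((32*1)*0) = 95*(32*0) = 95*0 = 0)
w + m(458) = 0 + (½)*458 = 0 + 229 = 229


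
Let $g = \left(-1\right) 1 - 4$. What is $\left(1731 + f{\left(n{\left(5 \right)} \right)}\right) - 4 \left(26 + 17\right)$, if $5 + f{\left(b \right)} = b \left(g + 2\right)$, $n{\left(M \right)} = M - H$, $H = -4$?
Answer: $1527$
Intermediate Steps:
$n{\left(M \right)} = 4 + M$ ($n{\left(M \right)} = M - -4 = M + 4 = 4 + M$)
$g = -5$ ($g = -1 - 4 = -5$)
$f{\left(b \right)} = -5 - 3 b$ ($f{\left(b \right)} = -5 + b \left(-5 + 2\right) = -5 + b \left(-3\right) = -5 - 3 b$)
$\left(1731 + f{\left(n{\left(5 \right)} \right)}\right) - 4 \left(26 + 17\right) = \left(1731 - \left(5 + 3 \left(4 + 5\right)\right)\right) - 4 \left(26 + 17\right) = \left(1731 - 32\right) - 172 = 1699 - 172 = 1527$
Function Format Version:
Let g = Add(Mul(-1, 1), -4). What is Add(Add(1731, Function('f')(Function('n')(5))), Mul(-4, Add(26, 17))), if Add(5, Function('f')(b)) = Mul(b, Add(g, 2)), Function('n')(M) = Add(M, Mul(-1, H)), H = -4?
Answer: 1527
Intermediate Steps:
Function('n')(M) = Add(4, M) (Function('n')(M) = Add(M, Mul(-1, -4)) = Add(M, 4) = Add(4, M))
g = -5 (g = Add(-1, -4) = -5)
Function('f')(b) = Add(-5, Mul(-3, b)) (Function('f')(b) = Add(-5, Mul(b, Add(-5, 2))) = Add(-5, Mul(b, -3)) = Add(-5, Mul(-3, b)))
Add(Add(1731, Function('f')(Function('n')(5))), Mul(-4, Add(26, 17))) = Add(Add(1731, Add(-5, Mul(-3, Add(4, 5)))), Mul(-4, Add(26, 17))) = Add(Add(1731, Add(-5, Mul(-3, 9))), Mul(-4, 43)) = Add(Add(1731, Add(-5, -27)), -172) = Add(Add(1731, -32), -172) = Add(1699, -172) = 1527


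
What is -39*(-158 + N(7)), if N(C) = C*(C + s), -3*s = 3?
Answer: 4524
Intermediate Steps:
s = -1 (s = -⅓*3 = -1)
N(C) = C*(-1 + C) (N(C) = C*(C - 1) = C*(-1 + C))
-39*(-158 + N(7)) = -39*(-158 + 7*(-1 + 7)) = -39*(-158 + 7*6) = -39*(-158 + 42) = -39*(-116) = 4524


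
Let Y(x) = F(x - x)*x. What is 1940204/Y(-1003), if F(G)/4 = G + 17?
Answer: -485051/17051 ≈ -28.447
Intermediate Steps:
F(G) = 68 + 4*G (F(G) = 4*(G + 17) = 4*(17 + G) = 68 + 4*G)
Y(x) = 68*x (Y(x) = (68 + 4*(x - x))*x = (68 + 4*0)*x = (68 + 0)*x = 68*x)
1940204/Y(-1003) = 1940204/((68*(-1003))) = 1940204/(-68204) = 1940204*(-1/68204) = -485051/17051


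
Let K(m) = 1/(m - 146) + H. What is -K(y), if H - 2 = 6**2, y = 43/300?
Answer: -1662466/43757 ≈ -37.993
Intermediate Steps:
y = 43/300 (y = 43*(1/300) = 43/300 ≈ 0.14333)
H = 38 (H = 2 + 6**2 = 2 + 36 = 38)
K(m) = 38 + 1/(-146 + m) (K(m) = 1/(m - 146) + 38 = 1/(-146 + m) + 38 = 38 + 1/(-146 + m))
-K(y) = -(-5547 + 38*(43/300))/(-146 + 43/300) = -(-5547 + 817/150)/(-43757/300) = -(-300)*(-831233)/(43757*150) = -1*1662466/43757 = -1662466/43757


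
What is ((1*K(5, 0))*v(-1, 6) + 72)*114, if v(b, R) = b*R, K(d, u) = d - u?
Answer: 4788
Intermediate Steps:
v(b, R) = R*b
((1*K(5, 0))*v(-1, 6) + 72)*114 = ((1*(5 - 1*0))*(6*(-1)) + 72)*114 = ((1*(5 + 0))*(-6) + 72)*114 = ((1*5)*(-6) + 72)*114 = (5*(-6) + 72)*114 = (-30 + 72)*114 = 42*114 = 4788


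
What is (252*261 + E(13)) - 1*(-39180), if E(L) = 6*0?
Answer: 104952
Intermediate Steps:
E(L) = 0
(252*261 + E(13)) - 1*(-39180) = (252*261 + 0) - 1*(-39180) = (65772 + 0) + 39180 = 65772 + 39180 = 104952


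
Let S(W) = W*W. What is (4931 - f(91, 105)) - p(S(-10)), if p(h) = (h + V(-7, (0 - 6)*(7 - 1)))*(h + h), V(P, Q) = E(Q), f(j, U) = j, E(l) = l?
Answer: -7960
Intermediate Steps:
S(W) = W²
V(P, Q) = Q
p(h) = 2*h*(-36 + h) (p(h) = (h + (0 - 6)*(7 - 1))*(h + h) = (h - 6*6)*(2*h) = (h - 36)*(2*h) = (-36 + h)*(2*h) = 2*h*(-36 + h))
(4931 - f(91, 105)) - p(S(-10)) = (4931 - 1*91) - 2*(-10)²*(-36 + (-10)²) = (4931 - 91) - 2*100*(-36 + 100) = 4840 - 2*100*64 = 4840 - 1*12800 = 4840 - 12800 = -7960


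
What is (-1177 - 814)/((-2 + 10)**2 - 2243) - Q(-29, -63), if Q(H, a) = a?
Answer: 139268/2179 ≈ 63.914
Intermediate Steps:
(-1177 - 814)/((-2 + 10)**2 - 2243) - Q(-29, -63) = (-1177 - 814)/((-2 + 10)**2 - 2243) - 1*(-63) = -1991/(8**2 - 2243) + 63 = -1991/(64 - 2243) + 63 = -1991/(-2179) + 63 = -1991*(-1/2179) + 63 = 1991/2179 + 63 = 139268/2179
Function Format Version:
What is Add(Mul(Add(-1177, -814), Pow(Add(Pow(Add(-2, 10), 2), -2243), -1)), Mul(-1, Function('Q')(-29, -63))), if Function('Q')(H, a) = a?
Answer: Rational(139268, 2179) ≈ 63.914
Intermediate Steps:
Add(Mul(Add(-1177, -814), Pow(Add(Pow(Add(-2, 10), 2), -2243), -1)), Mul(-1, Function('Q')(-29, -63))) = Add(Mul(Add(-1177, -814), Pow(Add(Pow(Add(-2, 10), 2), -2243), -1)), Mul(-1, -63)) = Add(Mul(-1991, Pow(Add(Pow(8, 2), -2243), -1)), 63) = Add(Mul(-1991, Pow(Add(64, -2243), -1)), 63) = Add(Mul(-1991, Pow(-2179, -1)), 63) = Add(Mul(-1991, Rational(-1, 2179)), 63) = Add(Rational(1991, 2179), 63) = Rational(139268, 2179)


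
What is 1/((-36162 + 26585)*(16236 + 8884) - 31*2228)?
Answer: -1/240643308 ≈ -4.1555e-9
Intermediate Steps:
1/((-36162 + 26585)*(16236 + 8884) - 31*2228) = 1/(-9577*25120 - 69068) = 1/(-240574240 - 69068) = 1/(-240643308) = -1/240643308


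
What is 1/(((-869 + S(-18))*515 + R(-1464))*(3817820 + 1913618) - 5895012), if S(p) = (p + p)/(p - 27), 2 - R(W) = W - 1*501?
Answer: -1/2551389909340 ≈ -3.9194e-13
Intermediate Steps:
R(W) = 503 - W (R(W) = 2 - (W - 1*501) = 2 - (W - 501) = 2 - (-501 + W) = 2 + (501 - W) = 503 - W)
S(p) = 2*p/(-27 + p) (S(p) = (2*p)/(-27 + p) = 2*p/(-27 + p))
1/(((-869 + S(-18))*515 + R(-1464))*(3817820 + 1913618) - 5895012) = 1/(((-869 + 2*(-18)/(-27 - 18))*515 + (503 - 1*(-1464)))*(3817820 + 1913618) - 5895012) = 1/(((-869 + 2*(-18)/(-45))*515 + (503 + 1464))*5731438 - 5895012) = 1/(((-869 + 2*(-18)*(-1/45))*515 + 1967)*5731438 - 5895012) = 1/(((-869 + 4/5)*515 + 1967)*5731438 - 5895012) = 1/((-4341/5*515 + 1967)*5731438 - 5895012) = 1/((-447123 + 1967)*5731438 - 5895012) = 1/(-445156*5731438 - 5895012) = 1/(-2551384014328 - 5895012) = 1/(-2551389909340) = -1/2551389909340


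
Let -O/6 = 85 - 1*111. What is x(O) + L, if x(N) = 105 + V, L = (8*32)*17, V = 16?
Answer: 4473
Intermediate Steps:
O = 156 (O = -6*(85 - 1*111) = -6*(85 - 111) = -6*(-26) = 156)
L = 4352 (L = 256*17 = 4352)
x(N) = 121 (x(N) = 105 + 16 = 121)
x(O) + L = 121 + 4352 = 4473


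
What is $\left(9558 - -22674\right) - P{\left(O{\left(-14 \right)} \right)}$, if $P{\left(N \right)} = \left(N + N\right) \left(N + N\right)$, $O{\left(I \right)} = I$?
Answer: $31448$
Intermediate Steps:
$P{\left(N \right)} = 4 N^{2}$ ($P{\left(N \right)} = 2 N 2 N = 4 N^{2}$)
$\left(9558 - -22674\right) - P{\left(O{\left(-14 \right)} \right)} = \left(9558 - -22674\right) - 4 \left(-14\right)^{2} = \left(9558 + 22674\right) - 4 \cdot 196 = 32232 - 784 = 31448$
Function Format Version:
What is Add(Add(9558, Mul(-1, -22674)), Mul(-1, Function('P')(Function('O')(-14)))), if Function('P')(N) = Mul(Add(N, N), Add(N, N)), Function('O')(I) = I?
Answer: 31448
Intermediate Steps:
Function('P')(N) = Mul(4, Pow(N, 2)) (Function('P')(N) = Mul(Mul(2, N), Mul(2, N)) = Mul(4, Pow(N, 2)))
Add(Add(9558, Mul(-1, -22674)), Mul(-1, Function('P')(Function('O')(-14)))) = Add(Add(9558, Mul(-1, -22674)), Mul(-1, Mul(4, Pow(-14, 2)))) = Add(Add(9558, 22674), Mul(-1, Mul(4, 196))) = Add(32232, Mul(-1, 784)) = Add(32232, -784) = 31448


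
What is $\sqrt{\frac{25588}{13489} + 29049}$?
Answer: $\frac{\sqrt{5285901368461}}{13489} \approx 170.44$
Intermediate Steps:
$\sqrt{\frac{25588}{13489} + 29049} = \sqrt{\frac{391867549}{13489}} = \frac{\sqrt{5285901368461}}{13489}$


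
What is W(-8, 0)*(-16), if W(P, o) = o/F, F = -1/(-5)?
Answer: 0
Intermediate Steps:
F = 1/5 (F = -1*(-1/5) = 1/5 ≈ 0.20000)
W(P, o) = 5*o (W(P, o) = o/(1/5) = o*5 = 5*o)
W(-8, 0)*(-16) = (5*0)*(-16) = 0*(-16) = 0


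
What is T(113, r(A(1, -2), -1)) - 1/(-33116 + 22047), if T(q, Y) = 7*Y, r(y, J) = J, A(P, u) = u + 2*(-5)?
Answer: -77482/11069 ≈ -6.9999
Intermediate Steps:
A(P, u) = -10 + u (A(P, u) = u - 10 = -10 + u)
T(113, r(A(1, -2), -1)) - 1/(-33116 + 22047) = 7*(-1) - 1/(-33116 + 22047) = -7 - 1/(-11069) = -7 - 1*(-1/11069) = -7 + 1/11069 = -77482/11069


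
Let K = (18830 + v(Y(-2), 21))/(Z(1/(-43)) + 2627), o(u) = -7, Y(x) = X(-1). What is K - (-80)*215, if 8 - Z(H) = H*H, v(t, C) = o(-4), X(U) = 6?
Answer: 83835164527/4872114 ≈ 17207.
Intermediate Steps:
Y(x) = 6
v(t, C) = -7
Z(H) = 8 - H**2 (Z(H) = 8 - H*H = 8 - H**2)
K = 34803727/4872114 (K = (18830 - 7)/((8 - (1/(-43))**2) + 2627) = 18823/((8 - (-1/43)**2) + 2627) = 18823/((8 - 1*1/1849) + 2627) = 18823/((8 - 1/1849) + 2627) = 18823/(14791/1849 + 2627) = 18823/(4872114/1849) = 18823*(1849/4872114) = 34803727/4872114 ≈ 7.1435)
K - (-80)*215 = 34803727/4872114 - (-80)*215 = 34803727/4872114 - 1*(-17200) = 34803727/4872114 + 17200 = 83835164527/4872114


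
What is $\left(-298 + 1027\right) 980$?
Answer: $714420$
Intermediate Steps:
$\left(-298 + 1027\right) 980 = 729 \cdot 980 = 714420$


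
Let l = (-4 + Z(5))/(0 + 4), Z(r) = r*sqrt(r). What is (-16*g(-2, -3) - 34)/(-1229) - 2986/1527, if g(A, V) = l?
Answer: -3642308/1876683 + 20*sqrt(5)/1229 ≈ -1.9044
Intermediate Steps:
Z(r) = r**(3/2)
l = -1 + 5*sqrt(5)/4 (l = (-4 + 5**(3/2))/(0 + 4) = (-4 + 5*sqrt(5))/4 = (-4 + 5*sqrt(5))*(1/4) = -1 + 5*sqrt(5)/4 ≈ 1.7951)
g(A, V) = -1 + 5*sqrt(5)/4
(-16*g(-2, -3) - 34)/(-1229) - 2986/1527 = (-16*(-1 + 5*sqrt(5)/4) - 34)/(-1229) - 2986/1527 = ((16 - 20*sqrt(5)) - 34)*(-1/1229) - 2986*1/1527 = (-18 - 20*sqrt(5))*(-1/1229) - 2986/1527 = (18/1229 + 20*sqrt(5)/1229) - 2986/1527 = -3642308/1876683 + 20*sqrt(5)/1229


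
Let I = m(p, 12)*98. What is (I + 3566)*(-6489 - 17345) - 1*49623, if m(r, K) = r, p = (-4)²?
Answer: -122413379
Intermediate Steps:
p = 16
I = 1568 (I = 16*98 = 1568)
(I + 3566)*(-6489 - 17345) - 1*49623 = (1568 + 3566)*(-6489 - 17345) - 1*49623 = 5134*(-23834) - 49623 = -122363756 - 49623 = -122413379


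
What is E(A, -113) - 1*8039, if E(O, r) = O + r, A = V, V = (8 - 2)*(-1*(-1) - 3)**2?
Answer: -8128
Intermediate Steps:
V = 24 (V = 6*(1 - 3)**2 = 6*(-2)**2 = 6*4 = 24)
A = 24
E(A, -113) - 1*8039 = (24 - 113) - 1*8039 = -89 - 8039 = -8128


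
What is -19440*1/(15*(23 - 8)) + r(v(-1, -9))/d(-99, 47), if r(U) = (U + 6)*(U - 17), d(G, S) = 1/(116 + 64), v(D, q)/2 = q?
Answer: 377568/5 ≈ 75514.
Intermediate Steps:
v(D, q) = 2*q
d(G, S) = 1/180
r(U) = (-17 + U)*(6 + U) (r(U) = (6 + U)*(-17 + U) = (-17 + U)*(6 + U))
-19440*1/(15*(23 - 8)) + r(v(-1, -9))/d(-99, 47) = -19440*1/(15*(23 - 8)) + (-102 + (2*(-9))**2 - 22*(-9))/(1/180) = -19440/(15*15) + (-102 + (-18)**2 - 11*(-18))*180 = -19440/225 + (-102 + 324 + 198)*180 = -19440*1/225 + 420*180 = -432/5 + 75600 = 377568/5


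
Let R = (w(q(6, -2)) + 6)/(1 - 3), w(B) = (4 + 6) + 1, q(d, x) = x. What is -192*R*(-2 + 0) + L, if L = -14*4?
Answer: -3320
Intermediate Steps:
w(B) = 11 (w(B) = 10 + 1 = 11)
R = -17/2 (R = (11 + 6)/(1 - 3) = 17/(-2) = 17*(-½) = -17/2 ≈ -8.5000)
L = -56
-192*R*(-2 + 0) + L = -(-1632)*(-2 + 0) - 56 = -(-1632)*(-2) - 56 = -192*17 - 56 = -3264 - 56 = -3320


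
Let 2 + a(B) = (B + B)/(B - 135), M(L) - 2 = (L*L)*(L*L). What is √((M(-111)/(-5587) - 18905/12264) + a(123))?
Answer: I*√31919713258417123314/34259484 ≈ 164.91*I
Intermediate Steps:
M(L) = 2 + L⁴ (M(L) = 2 + (L*L)*(L*L) = 2 + L²*L² = 2 + L⁴)
a(B) = -2 + 2*B/(-135 + B) (a(B) = -2 + (B + B)/(B - 135) = -2 + (2*B)/(-135 + B) = -2 + 2*B/(-135 + B))
√((M(-111)/(-5587) - 18905/12264) + a(123)) = √(((2 + (-111)⁴)/(-5587) - 18905/12264) + 270/(-135 + 123)) = √(((2 + 151807041)*(-1/5587) - 18905*1/12264) + 270/(-12)) = √((151807043*(-1/5587) - 18905/12264) + 270*(-1/12)) = √((-151807043/5587 - 18905/12264) - 45/2) = √(-1861867197587/68518968 - 45/2) = √(-1863408874367/68518968) = I*√31919713258417123314/34259484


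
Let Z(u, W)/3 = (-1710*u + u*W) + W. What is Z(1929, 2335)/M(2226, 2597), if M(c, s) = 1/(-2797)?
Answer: -10135992360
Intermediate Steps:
Z(u, W) = -5130*u + 3*W + 3*W*u (Z(u, W) = 3*((-1710*u + u*W) + W) = 3*((-1710*u + W*u) + W) = 3*(W - 1710*u + W*u) = -5130*u + 3*W + 3*W*u)
M(c, s) = -1/2797
Z(1929, 2335)/M(2226, 2597) = (-5130*1929 + 3*2335 + 3*2335*1929)/(-1/2797) = (-9895770 + 7005 + 13512645)*(-2797) = 3623880*(-2797) = -10135992360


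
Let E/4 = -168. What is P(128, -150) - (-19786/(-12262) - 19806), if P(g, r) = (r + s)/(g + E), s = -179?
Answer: 66054874091/3335264 ≈ 19805.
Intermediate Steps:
E = -672 (E = 4*(-168) = -672)
P(g, r) = (-179 + r)/(-672 + g) (P(g, r) = (r - 179)/(g - 672) = (-179 + r)/(-672 + g))
P(128, -150) - (-19786/(-12262) - 19806) = (-179 - 150)/(-672 + 128) - (-19786/(-12262) - 19806) = -329/(-544) - (-19786*(-1/12262) - 19806) = -1/544*(-329) - (9893/6131 - 19806) = 329/544 - 1*(-121420693/6131) = 329/544 + 121420693/6131 = 66054874091/3335264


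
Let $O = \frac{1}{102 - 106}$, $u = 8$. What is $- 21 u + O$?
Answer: $- \frac{673}{4} \approx -168.25$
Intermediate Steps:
$O = - \frac{1}{4}$ ($O = \frac{1}{-4} = - \frac{1}{4} \approx -0.25$)
$- 21 u + O = \left(-21\right) 8 - \frac{1}{4} = -168 - \frac{1}{4} = - \frac{673}{4}$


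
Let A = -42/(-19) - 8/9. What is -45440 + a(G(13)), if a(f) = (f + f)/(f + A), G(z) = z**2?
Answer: -1323382202/29125 ≈ -45438.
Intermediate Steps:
A = 226/171 (A = -42*(-1/19) - 8*1/9 = 42/19 - 8/9 = 226/171 ≈ 1.3216)
a(f) = 2*f/(226/171 + f) (a(f) = (f + f)/(f + 226/171) = (2*f)/(226/171 + f) = 2*f/(226/171 + f))
-45440 + a(G(13)) = -45440 + 342*13**2/(226 + 171*13**2) = -45440 + 342*169/(226 + 171*169) = -45440 + 342*169/(226 + 28899) = -45440 + 342*169/29125 = -45440 + 342*169*(1/29125) = -45440 + 57798/29125 = -1323382202/29125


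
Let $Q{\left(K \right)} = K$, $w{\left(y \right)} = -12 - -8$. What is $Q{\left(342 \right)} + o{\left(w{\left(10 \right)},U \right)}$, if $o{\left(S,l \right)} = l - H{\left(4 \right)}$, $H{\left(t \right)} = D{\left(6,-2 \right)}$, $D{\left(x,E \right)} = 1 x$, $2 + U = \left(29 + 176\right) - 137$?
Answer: $402$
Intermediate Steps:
$w{\left(y \right)} = -4$ ($w{\left(y \right)} = -12 + 8 = -4$)
$U = 66$ ($U = -2 + \left(\left(29 + 176\right) - 137\right) = -2 + \left(205 - 137\right) = -2 + 68 = 66$)
$D{\left(x,E \right)} = x$
$H{\left(t \right)} = 6$
$o{\left(S,l \right)} = -6 + l$ ($o{\left(S,l \right)} = l - 6 = -6 + l$)
$Q{\left(342 \right)} + o{\left(w{\left(10 \right)},U \right)} = 342 + \left(-6 + 66\right) = 342 + 60 = 402$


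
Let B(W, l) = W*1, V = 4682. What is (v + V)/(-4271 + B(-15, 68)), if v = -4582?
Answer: -50/2143 ≈ -0.023332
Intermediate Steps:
B(W, l) = W
(v + V)/(-4271 + B(-15, 68)) = (-4582 + 4682)/(-4271 - 15) = 100/(-4286) = 100*(-1/4286) = -50/2143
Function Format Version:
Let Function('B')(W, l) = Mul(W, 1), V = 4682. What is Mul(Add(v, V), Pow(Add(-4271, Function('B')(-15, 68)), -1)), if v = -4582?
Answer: Rational(-50, 2143) ≈ -0.023332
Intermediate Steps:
Function('B')(W, l) = W
Mul(Add(v, V), Pow(Add(-4271, Function('B')(-15, 68)), -1)) = Mul(Add(-4582, 4682), Pow(Add(-4271, -15), -1)) = Mul(100, Pow(-4286, -1)) = Mul(100, Rational(-1, 4286)) = Rational(-50, 2143)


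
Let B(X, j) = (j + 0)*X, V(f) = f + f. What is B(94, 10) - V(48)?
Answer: 844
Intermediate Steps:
V(f) = 2*f
B(X, j) = X*j (B(X, j) = j*X = X*j)
B(94, 10) - V(48) = 94*10 - 2*48 = 940 - 1*96 = 940 - 96 = 844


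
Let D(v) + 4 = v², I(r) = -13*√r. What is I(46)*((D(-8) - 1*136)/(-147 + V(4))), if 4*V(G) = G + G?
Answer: -988*√46/145 ≈ -46.213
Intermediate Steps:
V(G) = G/2 (V(G) = (G + G)/4 = (2*G)/4 = G/2)
D(v) = -4 + v²
I(46)*((D(-8) - 1*136)/(-147 + V(4))) = (-13*√46)*(((-4 + (-8)²) - 1*136)/(-147 + (½)*4)) = (-13*√46)*(((-4 + 64) - 136)/(-147 + 2)) = (-13*√46)*((60 - 136)/(-145)) = (-13*√46)*(-76*(-1/145)) = -13*√46*(76/145) = -988*√46/145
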